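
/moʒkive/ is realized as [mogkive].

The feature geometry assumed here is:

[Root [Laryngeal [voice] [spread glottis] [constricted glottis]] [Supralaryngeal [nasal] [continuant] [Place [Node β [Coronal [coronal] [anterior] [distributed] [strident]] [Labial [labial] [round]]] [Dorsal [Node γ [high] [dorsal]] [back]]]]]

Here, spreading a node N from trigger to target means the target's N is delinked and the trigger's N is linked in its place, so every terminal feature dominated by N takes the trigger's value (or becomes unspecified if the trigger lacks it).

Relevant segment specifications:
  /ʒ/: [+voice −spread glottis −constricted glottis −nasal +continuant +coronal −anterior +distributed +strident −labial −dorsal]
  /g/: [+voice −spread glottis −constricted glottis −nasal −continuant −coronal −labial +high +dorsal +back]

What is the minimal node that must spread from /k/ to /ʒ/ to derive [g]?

Feature comparison: [continuant], [coronal], [anterior], [distributed], [strident], [dorsal], [high], [back] differ between /ʒ/ and [g]; the remaining terminals match.
The smallest constituent containing every changed terminal is Supralaryngeal — each of its daughters lacks at least one of the affected features.
Spreading Supralaryngeal from /k/ overwrites each of those terminals with /k/'s values, yielding exactly [g].
Since [voice] is preserved even though /k/ disagrees there, no node above Supralaryngeal spread.

Supralaryngeal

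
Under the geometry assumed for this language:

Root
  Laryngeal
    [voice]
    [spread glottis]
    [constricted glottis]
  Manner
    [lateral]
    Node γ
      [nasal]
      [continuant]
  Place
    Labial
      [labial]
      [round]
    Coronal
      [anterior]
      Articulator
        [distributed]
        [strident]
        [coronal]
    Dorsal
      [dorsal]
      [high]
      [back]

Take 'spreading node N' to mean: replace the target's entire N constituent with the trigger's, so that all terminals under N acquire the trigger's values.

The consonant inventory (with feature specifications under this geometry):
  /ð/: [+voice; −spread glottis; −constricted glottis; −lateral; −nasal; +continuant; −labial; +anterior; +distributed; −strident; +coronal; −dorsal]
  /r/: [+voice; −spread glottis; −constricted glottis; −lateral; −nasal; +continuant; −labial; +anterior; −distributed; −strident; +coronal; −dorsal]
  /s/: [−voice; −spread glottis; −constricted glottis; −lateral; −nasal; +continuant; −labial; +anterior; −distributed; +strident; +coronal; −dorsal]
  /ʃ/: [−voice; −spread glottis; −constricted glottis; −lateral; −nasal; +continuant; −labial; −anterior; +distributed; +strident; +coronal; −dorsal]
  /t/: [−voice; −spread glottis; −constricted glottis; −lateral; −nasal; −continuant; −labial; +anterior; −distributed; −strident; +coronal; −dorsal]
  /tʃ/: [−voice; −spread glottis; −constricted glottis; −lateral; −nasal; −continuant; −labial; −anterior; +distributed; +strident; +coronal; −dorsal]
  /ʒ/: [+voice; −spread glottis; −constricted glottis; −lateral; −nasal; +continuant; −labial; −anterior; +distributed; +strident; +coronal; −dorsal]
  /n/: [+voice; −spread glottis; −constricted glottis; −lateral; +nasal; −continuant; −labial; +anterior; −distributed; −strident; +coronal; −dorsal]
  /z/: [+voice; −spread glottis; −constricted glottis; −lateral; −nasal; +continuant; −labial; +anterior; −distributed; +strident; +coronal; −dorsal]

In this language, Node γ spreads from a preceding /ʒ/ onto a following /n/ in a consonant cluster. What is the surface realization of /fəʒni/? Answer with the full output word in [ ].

Node γ immediately or transitively dominates [nasal], [continuant].
Spreading Node γ from /ʒ/ onto /n/ replaces those values with /ʒ/'s: [−nasal], [+continuant]. Features outside Node γ ([voice], [spread glottis], [constricted glottis], …) stay as in /n/.
This feature bundle is that of [r], so /fəʒni/ surfaces as [fəʒri].

[fəʒri]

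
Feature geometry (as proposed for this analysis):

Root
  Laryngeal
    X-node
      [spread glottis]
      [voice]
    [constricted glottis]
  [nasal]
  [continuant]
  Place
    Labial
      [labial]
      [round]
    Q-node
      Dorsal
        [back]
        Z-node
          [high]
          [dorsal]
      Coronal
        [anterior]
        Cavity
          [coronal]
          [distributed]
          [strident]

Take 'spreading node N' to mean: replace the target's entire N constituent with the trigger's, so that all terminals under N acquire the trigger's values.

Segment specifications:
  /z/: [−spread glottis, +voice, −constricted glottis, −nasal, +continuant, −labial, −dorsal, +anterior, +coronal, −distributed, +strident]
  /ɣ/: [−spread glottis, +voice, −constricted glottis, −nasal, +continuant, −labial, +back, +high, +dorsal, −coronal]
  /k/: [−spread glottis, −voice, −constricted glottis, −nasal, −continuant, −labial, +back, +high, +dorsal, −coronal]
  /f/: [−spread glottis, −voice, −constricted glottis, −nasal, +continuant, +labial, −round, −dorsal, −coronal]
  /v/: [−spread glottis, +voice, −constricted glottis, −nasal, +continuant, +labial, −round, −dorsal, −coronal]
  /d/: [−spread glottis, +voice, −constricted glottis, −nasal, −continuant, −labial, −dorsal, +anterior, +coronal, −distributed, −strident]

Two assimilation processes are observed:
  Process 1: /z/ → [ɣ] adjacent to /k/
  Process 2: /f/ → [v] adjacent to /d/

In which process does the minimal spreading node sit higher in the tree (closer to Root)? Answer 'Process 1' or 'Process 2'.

Process 1

Process 1 alters [coronal], [anterior], [distributed], [strident], [dorsal], [high], [back]; the lowest common ancestor is Q-node (depth 2 from Root).
Process 2 alters [voice]; the lowest dominating node is [voice] (depth 3 from Root).
Depth 2 < depth 3; Process 1 involves the structurally higher constituent Q-node.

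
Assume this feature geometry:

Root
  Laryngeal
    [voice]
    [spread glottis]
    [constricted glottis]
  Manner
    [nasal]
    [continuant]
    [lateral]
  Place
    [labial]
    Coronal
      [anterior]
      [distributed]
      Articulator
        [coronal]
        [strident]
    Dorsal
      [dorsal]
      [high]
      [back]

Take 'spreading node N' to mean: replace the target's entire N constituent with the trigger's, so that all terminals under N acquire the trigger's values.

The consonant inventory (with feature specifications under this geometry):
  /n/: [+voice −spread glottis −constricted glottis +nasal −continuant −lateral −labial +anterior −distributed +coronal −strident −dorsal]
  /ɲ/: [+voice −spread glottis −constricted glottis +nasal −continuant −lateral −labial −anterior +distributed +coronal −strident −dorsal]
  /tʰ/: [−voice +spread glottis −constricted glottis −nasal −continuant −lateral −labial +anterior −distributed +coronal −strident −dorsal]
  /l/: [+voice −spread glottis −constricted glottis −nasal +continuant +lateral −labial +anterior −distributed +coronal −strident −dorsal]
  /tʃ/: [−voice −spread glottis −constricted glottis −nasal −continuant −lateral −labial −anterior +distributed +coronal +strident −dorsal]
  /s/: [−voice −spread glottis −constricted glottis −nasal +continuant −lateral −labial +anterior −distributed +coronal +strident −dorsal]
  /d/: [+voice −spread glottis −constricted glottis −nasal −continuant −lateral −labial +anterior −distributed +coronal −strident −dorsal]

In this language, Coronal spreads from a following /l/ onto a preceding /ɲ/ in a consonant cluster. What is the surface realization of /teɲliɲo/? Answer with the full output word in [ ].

[tenliɲo]

The Coronal node dominates the terminals [anterior], [distributed], [coronal], [strident].
The target acquires /l/'s values for everything under Coronal — [+anterior], [−distributed], [+coronal], [−strident] — while keeping its own [voice], [spread glottis], [constricted glottis], ….
Among the inventory, only /n/ has exactly this specification, giving the surface form [tenliɲo].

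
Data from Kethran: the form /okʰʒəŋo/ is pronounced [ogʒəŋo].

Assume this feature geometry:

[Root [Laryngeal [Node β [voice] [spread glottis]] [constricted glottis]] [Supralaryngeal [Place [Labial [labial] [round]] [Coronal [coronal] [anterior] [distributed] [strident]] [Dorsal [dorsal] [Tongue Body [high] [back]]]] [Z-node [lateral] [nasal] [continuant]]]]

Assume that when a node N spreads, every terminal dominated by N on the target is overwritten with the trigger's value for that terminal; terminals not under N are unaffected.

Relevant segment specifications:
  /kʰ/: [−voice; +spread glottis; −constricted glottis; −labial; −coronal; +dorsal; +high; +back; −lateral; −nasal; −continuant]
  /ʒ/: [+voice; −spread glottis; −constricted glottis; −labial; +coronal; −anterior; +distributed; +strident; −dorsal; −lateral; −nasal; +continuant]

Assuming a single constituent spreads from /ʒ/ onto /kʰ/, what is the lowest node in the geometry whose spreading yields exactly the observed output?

Node β

/kʰ/ and [g] differ in [voice], [spread glottis]; every other specified feature is identical.
Tracing each changed feature up the tree, the paths first meet at Node β; any lower node misses at least one of them.
Spreading Node β from /ʒ/ overwrites each of those terminals with /ʒ/'s values, yielding exactly [g].
[dorsal], [continuant] stay as in /kʰ/ although /ʒ/ differs there, so no node dominating them spread; among the remaining candidates Node β is the lowest that derives the output.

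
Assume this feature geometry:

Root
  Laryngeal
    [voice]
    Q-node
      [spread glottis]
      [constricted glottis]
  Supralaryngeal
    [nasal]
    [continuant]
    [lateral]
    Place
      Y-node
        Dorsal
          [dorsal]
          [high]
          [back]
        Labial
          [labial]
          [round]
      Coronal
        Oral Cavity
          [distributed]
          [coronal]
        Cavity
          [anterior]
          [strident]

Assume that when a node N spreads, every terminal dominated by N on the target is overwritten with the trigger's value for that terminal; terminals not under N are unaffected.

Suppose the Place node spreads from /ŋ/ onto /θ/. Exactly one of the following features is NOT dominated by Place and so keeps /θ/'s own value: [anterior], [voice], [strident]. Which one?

The terminals dominated by Place are [dorsal], [high], [back], [labial], [round], [distributed], [coronal], [anterior], [strident].
[strident], [anterior] all lie under Place, so they are overwritten when Place spreads.
But [voice] is a dependent of Laryngeal, outside Place; it is therefore untouched by the spreading.

[voice]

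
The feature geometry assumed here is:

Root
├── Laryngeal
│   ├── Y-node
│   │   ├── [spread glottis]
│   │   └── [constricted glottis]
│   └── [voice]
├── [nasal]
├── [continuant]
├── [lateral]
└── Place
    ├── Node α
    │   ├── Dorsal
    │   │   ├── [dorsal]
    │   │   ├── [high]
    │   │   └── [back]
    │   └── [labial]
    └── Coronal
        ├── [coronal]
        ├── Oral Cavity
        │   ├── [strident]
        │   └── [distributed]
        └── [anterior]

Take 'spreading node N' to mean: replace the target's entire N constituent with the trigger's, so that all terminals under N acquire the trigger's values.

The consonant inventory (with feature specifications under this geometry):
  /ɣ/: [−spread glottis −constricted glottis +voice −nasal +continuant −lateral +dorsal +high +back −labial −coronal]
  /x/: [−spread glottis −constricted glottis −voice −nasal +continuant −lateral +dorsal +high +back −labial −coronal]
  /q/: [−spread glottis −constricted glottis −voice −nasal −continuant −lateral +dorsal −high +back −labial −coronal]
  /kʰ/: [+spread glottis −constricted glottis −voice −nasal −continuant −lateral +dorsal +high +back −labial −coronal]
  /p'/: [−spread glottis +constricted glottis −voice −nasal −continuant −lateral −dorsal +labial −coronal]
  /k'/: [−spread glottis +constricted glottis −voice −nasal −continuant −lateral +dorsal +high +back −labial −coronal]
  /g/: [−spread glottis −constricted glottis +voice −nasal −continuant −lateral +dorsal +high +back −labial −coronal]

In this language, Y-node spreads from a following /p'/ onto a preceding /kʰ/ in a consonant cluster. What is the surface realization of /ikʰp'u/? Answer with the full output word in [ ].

Terminals under Y-node in this geometry: [spread glottis], [constricted glottis].
The target acquires /p'/'s values for everything under Y-node — [−spread glottis], [+constricted glottis] — while keeping its own [voice], [nasal], [continuant], ….
This feature bundle is that of [k'], so /ikʰp'u/ surfaces as [ik'p'u].

[ik'p'u]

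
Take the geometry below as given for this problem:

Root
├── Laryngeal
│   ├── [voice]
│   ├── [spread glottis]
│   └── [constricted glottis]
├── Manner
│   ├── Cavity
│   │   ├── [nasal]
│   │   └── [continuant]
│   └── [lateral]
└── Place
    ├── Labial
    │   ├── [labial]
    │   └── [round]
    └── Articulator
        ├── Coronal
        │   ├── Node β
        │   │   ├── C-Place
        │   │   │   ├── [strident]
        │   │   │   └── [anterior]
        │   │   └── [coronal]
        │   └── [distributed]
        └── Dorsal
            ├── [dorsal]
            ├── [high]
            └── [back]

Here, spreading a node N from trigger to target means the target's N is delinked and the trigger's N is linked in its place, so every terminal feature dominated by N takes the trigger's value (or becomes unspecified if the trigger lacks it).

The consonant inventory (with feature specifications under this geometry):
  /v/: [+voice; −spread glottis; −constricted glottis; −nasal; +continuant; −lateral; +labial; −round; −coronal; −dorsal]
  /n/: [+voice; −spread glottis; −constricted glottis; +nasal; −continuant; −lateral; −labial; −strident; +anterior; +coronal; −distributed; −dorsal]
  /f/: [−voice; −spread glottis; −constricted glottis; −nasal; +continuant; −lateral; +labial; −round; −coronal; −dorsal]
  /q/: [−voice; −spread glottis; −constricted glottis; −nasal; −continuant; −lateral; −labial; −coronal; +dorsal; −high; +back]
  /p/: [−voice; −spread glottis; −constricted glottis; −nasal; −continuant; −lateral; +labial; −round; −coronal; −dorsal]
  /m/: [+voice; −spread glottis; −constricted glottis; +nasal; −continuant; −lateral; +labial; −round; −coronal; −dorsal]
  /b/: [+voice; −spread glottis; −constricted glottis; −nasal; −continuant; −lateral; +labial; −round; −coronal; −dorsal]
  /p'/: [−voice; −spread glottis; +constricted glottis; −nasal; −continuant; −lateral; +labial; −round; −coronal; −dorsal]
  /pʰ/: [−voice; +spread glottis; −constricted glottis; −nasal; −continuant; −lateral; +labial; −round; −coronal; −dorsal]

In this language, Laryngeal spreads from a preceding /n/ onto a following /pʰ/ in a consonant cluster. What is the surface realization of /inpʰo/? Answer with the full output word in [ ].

The Laryngeal node dominates the terminals [voice], [spread glottis], [constricted glottis].
The target acquires /n/'s values for everything under Laryngeal — [+voice], [−spread glottis], [−constricted glottis] — while keeping its own [nasal], [continuant], [lateral], ….
Among the inventory, only /b/ has exactly this specification, giving the surface form [inbo].

[inbo]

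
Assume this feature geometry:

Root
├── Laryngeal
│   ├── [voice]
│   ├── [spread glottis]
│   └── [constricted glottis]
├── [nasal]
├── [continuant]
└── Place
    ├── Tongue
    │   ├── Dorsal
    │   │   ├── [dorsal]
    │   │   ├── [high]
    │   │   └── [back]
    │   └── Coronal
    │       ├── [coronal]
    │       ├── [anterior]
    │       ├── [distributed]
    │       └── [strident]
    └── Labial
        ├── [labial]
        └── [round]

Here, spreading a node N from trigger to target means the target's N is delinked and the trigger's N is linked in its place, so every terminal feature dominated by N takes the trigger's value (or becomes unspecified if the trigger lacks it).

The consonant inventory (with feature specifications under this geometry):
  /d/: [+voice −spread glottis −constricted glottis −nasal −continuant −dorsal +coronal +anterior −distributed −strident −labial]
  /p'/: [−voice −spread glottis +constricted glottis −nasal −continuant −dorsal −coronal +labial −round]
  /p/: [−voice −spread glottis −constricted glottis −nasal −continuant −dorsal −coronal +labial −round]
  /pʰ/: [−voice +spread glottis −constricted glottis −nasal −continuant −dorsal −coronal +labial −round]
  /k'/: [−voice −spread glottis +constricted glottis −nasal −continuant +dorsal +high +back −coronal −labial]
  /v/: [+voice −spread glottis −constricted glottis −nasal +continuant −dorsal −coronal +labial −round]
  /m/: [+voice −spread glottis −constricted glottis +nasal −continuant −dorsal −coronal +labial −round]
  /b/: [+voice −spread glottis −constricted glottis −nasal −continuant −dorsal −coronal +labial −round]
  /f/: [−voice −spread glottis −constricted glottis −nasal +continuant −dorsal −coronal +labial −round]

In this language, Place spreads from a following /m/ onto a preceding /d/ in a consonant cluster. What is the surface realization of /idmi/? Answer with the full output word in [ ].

[ibmi]

Place immediately or transitively dominates [dorsal], [high], [back], [coronal], [anterior], [distributed], [strident], [labial], [round].
The target acquires /m/'s values for everything under Place — [−dorsal], [−coronal], [+labial], [−round] — while keeping its own [voice], [spread glottis], [constricted glottis], ….
Among the inventory, only /b/ has exactly this specification, giving the surface form [ibmi].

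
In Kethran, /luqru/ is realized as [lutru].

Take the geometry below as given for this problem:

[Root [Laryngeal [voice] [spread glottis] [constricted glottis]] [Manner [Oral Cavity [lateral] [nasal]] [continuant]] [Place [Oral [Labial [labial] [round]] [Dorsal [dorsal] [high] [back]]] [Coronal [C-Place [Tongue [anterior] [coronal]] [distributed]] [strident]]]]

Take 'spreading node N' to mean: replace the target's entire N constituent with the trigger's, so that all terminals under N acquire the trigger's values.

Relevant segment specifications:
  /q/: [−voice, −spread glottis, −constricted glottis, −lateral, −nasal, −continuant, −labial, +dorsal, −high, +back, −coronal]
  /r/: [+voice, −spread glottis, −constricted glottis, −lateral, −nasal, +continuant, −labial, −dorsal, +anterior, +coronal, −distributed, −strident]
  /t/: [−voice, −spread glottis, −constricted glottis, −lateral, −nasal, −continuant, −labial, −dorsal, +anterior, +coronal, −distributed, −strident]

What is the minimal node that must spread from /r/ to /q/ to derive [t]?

Place

Feature comparison: [coronal], [anterior], [distributed], [strident], [dorsal], [high], [back] differ between /q/ and [t]; the remaining terminals match.
These terminals are all dominated by Place, and no proper subconstituent of Place covers them all; Place is their lowest common ancestor.
If Place spreads, every terminal under it takes /r/'s value, producing [t] as observed.
Had Root spread, [continuant], [voice] would have taken /r/'s values; they stay as in /q/, confirming the spreading constituent is exactly Place.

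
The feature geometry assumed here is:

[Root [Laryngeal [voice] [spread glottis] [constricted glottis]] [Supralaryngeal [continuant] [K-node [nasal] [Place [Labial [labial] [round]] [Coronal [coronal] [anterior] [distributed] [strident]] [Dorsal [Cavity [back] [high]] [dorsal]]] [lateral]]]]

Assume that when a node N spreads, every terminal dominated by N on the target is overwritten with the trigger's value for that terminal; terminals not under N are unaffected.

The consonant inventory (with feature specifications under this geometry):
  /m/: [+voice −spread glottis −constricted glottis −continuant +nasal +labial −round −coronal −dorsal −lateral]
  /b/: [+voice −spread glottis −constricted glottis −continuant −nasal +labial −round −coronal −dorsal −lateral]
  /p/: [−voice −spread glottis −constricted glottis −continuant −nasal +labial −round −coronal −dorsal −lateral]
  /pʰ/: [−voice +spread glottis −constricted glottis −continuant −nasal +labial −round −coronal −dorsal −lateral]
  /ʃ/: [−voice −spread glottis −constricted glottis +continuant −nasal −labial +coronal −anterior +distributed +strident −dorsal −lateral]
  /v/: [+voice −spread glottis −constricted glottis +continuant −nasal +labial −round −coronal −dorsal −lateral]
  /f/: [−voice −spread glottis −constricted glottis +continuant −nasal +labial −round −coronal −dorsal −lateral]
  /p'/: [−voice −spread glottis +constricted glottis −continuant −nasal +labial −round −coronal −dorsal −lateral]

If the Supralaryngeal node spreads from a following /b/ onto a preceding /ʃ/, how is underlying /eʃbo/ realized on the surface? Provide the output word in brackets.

Terminals under Supralaryngeal in this geometry: [continuant], [nasal], [labial], [round], [coronal], [anterior], [distributed], [strident], [back], [high], [dorsal], [lateral].
After delinking /ʃ/'s Supralaryngeal and linking /b/'s, the affected terminals become [−continuant], [−nasal], [+labial], [−round], [−coronal], [−dorsal], [−lateral]; [voice], [spread glottis], [constricted glottis] (outside Supralaryngeal) are retained from /ʃ/.
The resulting bundle matches /p/ in the inventory; substituting it for /ʃ/ gives [epbo].

[epbo]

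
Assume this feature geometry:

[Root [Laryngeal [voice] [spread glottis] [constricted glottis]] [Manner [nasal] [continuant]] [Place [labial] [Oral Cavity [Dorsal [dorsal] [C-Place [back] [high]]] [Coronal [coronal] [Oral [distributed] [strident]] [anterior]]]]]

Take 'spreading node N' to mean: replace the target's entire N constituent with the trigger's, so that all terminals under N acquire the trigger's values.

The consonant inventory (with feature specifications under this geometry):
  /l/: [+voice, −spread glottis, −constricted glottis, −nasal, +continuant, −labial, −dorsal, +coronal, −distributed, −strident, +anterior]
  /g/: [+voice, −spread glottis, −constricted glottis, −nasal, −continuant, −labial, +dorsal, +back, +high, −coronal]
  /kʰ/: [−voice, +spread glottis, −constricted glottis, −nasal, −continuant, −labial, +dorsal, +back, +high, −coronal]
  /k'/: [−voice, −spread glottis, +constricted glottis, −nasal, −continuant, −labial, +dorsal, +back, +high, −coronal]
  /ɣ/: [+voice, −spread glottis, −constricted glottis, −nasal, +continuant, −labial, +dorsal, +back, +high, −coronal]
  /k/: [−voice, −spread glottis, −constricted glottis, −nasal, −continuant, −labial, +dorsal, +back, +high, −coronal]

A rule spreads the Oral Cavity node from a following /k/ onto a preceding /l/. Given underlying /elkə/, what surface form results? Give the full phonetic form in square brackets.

Oral Cavity immediately or transitively dominates [dorsal], [back], [high], [coronal], [distributed], [strident], [anterior].
Spreading Oral Cavity from /k/ onto /l/ replaces those values with /k/'s: [+dorsal], [+back], [+high], [−coronal]. Features outside Oral Cavity ([voice], [spread glottis], [constricted glottis], …) stay as in /l/.
The resulting bundle matches /ɣ/ in the inventory; substituting it for /l/ gives [eɣkə].

[eɣkə]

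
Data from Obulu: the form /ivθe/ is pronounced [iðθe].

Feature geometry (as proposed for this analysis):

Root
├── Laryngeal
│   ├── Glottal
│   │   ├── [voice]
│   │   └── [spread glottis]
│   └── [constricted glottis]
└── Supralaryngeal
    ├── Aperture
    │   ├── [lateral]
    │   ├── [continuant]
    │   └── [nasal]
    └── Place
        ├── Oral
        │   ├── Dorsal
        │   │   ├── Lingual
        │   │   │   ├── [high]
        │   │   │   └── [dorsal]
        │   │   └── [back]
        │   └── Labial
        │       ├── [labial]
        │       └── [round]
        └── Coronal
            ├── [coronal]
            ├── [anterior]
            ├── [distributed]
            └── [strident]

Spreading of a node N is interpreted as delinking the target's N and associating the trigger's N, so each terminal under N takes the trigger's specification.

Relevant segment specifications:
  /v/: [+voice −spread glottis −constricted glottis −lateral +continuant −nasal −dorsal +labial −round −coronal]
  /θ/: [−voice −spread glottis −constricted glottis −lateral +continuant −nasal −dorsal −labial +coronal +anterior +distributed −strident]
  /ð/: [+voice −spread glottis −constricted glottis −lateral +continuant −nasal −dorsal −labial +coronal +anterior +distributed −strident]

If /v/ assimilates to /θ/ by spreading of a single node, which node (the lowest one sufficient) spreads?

Place

Feature comparison: [labial], [round], [coronal], [anterior], [distributed], [strident] differ between /v/ and [ð]; the remaining terminals match.
The smallest constituent containing every changed terminal is Place — each of its daughters lacks at least one of the affected features.
If Place spreads, every terminal under it takes /θ/'s value, producing [ð] as observed.
[voice] stays as in /v/ although /θ/ differs there, so no node dominating it spread; among the remaining candidates Place is the lowest that derives the output.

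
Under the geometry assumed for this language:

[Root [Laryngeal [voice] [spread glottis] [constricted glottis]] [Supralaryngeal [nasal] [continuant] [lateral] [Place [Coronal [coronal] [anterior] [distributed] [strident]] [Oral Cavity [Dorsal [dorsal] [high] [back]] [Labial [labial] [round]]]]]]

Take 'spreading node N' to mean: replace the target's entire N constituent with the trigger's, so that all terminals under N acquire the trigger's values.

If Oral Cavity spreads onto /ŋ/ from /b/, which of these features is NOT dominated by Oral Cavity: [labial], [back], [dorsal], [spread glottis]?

[spread glottis]

Under this geometry, Oral Cavity contains [dorsal], [high], [back], [labial], [round].
Spreading Oral Cavity replaces [back], [dorsal], [labial] with the trigger's values, since each sits inside the Oral Cavity constituent.
[spread glottis] is not within the Oral Cavity subtree (it hangs from Laryngeal), so /ŋ/'s [spread glottis] value survives.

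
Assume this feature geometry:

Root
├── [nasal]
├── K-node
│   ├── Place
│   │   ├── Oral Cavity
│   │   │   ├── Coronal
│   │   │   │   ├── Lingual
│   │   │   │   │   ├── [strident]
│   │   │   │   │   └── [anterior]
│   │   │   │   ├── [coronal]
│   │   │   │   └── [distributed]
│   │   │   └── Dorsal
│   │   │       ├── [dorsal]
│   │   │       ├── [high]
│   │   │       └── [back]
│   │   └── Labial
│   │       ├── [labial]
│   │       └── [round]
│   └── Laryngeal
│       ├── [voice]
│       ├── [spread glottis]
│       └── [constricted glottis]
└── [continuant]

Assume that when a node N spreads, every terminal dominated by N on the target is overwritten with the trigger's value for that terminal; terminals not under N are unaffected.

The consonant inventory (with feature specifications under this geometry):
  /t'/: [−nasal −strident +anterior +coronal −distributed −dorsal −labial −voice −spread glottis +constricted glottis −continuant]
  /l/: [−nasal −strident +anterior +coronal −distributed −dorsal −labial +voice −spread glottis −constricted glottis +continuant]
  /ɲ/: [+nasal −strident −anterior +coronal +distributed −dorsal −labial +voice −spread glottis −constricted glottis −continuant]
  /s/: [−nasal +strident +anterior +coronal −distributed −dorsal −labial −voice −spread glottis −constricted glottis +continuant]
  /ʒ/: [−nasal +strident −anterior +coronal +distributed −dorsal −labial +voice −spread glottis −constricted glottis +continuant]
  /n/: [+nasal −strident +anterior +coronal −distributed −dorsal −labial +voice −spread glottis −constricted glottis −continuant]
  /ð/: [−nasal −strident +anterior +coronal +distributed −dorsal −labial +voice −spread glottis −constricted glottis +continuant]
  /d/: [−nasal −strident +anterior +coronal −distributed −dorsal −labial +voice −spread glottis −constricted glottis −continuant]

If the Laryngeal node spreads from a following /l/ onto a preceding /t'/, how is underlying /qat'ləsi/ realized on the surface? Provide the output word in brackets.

[qadləsi]

Terminals under Laryngeal in this geometry: [voice], [spread glottis], [constricted glottis].
The target acquires /l/'s values for everything under Laryngeal — [+voice], [−spread glottis], [−constricted glottis] — while keeping its own [nasal], [strident], [anterior], ….
The resulting bundle matches /d/ in the inventory; substituting it for /t'/ gives [qadləsi].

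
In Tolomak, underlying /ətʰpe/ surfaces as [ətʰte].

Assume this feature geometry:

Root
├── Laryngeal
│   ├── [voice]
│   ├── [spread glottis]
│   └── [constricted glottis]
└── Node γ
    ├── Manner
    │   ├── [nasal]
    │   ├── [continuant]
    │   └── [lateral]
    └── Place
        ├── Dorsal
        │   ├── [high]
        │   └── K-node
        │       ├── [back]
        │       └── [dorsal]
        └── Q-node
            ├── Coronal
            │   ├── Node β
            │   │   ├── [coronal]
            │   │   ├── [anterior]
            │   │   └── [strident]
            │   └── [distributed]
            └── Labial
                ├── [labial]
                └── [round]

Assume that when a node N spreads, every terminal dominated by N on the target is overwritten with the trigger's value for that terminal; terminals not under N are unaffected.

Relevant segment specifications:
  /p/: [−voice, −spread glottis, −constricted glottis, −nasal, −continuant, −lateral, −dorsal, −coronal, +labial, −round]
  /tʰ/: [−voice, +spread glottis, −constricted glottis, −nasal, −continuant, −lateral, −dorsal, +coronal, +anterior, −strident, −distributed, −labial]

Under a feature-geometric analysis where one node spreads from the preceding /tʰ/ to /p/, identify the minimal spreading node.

Feature comparison: [labial], [round], [coronal], [anterior], [distributed], [strident] differ between /p/ and [t]; the remaining terminals match.
These terminals are all dominated by Q-node, and no proper subconstituent of Q-node covers them all; Q-node is their lowest common ancestor.
Spreading Q-node from /tʰ/ overwrites each of those terminals with /tʰ/'s values, yielding exactly [t].
[spread glottis] stays as in /p/ although /tʰ/ differs there, so no node dominating it spread; among the remaining candidates Q-node is the lowest that derives the output.

Q-node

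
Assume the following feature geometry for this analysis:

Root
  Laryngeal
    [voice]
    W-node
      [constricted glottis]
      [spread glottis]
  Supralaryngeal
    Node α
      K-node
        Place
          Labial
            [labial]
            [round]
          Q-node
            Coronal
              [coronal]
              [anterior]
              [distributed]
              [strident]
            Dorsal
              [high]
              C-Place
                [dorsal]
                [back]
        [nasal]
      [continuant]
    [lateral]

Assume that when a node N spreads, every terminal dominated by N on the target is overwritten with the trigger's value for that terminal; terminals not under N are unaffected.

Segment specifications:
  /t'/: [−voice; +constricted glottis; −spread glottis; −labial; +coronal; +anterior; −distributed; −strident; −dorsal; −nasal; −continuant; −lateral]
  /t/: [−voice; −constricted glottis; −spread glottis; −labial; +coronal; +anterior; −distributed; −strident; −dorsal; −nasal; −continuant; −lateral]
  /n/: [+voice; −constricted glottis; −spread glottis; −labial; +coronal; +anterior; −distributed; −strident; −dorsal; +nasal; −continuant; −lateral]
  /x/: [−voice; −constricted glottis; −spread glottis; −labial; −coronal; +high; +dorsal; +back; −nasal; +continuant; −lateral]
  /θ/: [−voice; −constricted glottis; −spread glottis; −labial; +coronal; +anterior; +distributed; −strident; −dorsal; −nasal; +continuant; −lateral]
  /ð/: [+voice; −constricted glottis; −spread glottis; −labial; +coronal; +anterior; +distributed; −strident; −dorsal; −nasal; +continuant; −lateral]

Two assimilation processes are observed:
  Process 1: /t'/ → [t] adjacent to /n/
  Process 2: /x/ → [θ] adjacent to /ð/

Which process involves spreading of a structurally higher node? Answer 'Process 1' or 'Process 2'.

Process 1: the feature that changes is [constricted glottis]; the minimal node is [constricted glottis] (depth 3).
Process 2: the features that change are [coronal], [anterior], [distributed], [strident], [dorsal], [high], [back]; the minimal node is Q-node (depth 5).
[constricted glottis] is closer to Root than Q-node, so Process 1 spreads the higher node.

Process 1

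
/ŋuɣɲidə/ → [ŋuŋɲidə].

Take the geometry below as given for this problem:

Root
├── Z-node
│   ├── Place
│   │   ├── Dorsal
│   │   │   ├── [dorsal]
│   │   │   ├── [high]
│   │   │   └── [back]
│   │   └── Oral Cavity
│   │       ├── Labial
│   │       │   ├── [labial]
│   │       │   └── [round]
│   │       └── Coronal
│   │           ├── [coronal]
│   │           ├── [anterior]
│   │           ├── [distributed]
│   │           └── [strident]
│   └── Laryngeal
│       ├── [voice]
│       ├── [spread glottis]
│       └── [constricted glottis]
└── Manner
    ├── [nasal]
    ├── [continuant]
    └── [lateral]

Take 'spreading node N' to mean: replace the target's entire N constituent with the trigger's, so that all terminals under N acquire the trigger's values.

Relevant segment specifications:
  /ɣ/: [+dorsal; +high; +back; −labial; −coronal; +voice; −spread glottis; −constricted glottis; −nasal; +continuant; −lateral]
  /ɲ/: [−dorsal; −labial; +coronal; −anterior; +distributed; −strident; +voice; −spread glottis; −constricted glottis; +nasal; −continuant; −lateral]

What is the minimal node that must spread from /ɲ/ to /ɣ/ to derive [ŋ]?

Comparing /ɣ/ with its surface form [ŋ], the features that change are [nasal], [continuant].
The smallest constituent containing every changed terminal is Manner — each of its daughters lacks at least one of the affected features.
Spreading Manner from /ɲ/ overwrites each of those terminals with /ɲ/'s values, yielding exactly [ŋ].
Since [coronal], [dorsal] are preserved even though /ɲ/ disagrees there, no node above Manner spread.

Manner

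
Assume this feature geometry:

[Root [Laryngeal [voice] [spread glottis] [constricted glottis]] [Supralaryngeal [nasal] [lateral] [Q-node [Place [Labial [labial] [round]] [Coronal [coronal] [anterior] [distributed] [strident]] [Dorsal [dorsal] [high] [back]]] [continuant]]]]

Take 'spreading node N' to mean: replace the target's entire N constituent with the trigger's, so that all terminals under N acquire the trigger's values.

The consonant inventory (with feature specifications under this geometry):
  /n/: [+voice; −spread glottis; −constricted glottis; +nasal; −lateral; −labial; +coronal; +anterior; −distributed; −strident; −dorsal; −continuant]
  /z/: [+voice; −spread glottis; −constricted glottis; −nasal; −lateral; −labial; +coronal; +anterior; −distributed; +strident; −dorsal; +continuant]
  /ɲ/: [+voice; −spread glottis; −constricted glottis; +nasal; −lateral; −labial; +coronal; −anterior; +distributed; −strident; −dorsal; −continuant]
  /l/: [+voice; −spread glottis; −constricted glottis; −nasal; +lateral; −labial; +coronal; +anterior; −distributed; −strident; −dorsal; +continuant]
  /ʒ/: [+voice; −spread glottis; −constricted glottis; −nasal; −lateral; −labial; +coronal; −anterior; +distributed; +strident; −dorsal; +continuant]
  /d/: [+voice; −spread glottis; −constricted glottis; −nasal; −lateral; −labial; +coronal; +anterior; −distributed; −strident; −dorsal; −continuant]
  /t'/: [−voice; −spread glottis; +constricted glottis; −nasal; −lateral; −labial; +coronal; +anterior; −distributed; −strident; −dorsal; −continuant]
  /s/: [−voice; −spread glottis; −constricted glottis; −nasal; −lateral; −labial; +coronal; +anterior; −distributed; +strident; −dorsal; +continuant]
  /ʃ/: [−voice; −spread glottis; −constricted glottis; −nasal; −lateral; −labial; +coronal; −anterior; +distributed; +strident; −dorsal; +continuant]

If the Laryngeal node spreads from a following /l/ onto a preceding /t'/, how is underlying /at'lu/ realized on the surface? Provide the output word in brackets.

Laryngeal immediately or transitively dominates [voice], [spread glottis], [constricted glottis].
Spreading Laryngeal from /l/ onto /t'/ replaces those values with /l/'s: [+voice], [−spread glottis], [−constricted glottis]. Features outside Laryngeal ([nasal], [lateral], [labial], …) stay as in /t'/.
Among the inventory, only /d/ has exactly this specification, giving the surface form [adlu].

[adlu]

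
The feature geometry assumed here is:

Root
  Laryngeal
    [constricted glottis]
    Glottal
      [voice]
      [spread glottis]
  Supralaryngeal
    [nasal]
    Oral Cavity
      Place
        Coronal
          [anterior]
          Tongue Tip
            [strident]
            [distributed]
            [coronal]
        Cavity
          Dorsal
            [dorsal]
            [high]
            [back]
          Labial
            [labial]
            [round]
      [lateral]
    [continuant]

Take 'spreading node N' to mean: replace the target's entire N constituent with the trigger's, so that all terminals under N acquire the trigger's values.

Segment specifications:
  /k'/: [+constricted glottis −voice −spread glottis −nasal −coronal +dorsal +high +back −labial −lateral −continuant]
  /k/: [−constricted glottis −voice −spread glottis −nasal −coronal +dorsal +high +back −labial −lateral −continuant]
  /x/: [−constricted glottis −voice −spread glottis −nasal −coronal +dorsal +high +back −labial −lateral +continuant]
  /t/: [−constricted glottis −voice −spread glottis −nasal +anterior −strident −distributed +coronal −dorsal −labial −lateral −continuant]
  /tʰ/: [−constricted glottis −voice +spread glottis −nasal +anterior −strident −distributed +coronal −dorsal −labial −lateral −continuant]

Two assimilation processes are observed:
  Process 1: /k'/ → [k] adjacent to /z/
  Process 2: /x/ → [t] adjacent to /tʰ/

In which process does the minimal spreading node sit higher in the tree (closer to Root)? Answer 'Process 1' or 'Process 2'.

Process 1: the feature that changes is [constricted glottis]; the minimal node is [constricted glottis] (depth 2).
In Process 2, [continuant], [coronal], [anterior], [distributed], [strident], [dorsal], [high], [back] change, so the minimal spreading node is Supralaryngeal at depth 1.
Supralaryngeal is closer to Root than [constricted glottis], so Process 2 spreads the higher node.

Process 2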